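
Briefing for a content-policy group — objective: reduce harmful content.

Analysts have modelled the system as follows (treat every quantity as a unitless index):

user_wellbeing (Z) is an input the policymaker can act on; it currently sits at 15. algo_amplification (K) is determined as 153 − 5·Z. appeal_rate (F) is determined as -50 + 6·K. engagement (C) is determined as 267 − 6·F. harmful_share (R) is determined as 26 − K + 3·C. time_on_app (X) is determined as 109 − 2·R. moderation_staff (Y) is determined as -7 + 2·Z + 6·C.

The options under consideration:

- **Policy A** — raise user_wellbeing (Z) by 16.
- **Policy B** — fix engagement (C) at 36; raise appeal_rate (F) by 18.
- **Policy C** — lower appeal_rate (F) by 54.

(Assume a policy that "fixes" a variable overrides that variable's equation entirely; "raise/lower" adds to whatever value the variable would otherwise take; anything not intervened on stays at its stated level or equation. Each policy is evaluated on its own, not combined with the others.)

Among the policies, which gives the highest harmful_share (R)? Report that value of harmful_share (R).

Policy A (Z + 16):
  Z = 15 + 16 = 31
  K = 153 − 5·31 = -2
  F = -50 + 6·(-2) = -62
  C = 267 − 6·(-62) = 639
  R = 26 − (-2) + 3·639 = 1945
Policy B (C := 36, F + 18):
  Z = 15
  K = 153 − 5·15 = 78
  F = -50 + 6·78 (+18 from intervention) = 436
  C = 36
  R = 26 − 78 + 3·36 = 56
Policy C (F − 54):
  Z = 15
  K = 153 − 5·15 = 78
  F = -50 + 6·78 (−54 from intervention) = 364
  C = 267 − 6·364 = -1917
  R = 26 − 78 + 3·(-1917) = -5803
Comparing — Policy A: R=1945, Policy B: R=56, Policy C: R=-5803. Highest is 1945 (Policy A).

1945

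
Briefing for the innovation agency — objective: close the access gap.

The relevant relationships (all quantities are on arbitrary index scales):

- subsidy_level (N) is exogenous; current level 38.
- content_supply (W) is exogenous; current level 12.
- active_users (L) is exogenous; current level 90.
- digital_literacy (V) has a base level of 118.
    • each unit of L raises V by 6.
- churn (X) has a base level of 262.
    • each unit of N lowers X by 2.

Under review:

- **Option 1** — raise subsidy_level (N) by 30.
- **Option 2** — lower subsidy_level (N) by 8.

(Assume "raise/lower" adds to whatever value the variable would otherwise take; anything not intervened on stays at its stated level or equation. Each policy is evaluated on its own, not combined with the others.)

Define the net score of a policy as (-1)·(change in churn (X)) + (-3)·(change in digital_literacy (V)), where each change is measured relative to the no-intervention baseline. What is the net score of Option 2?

-16

Baseline:
  N = 38
  L = 90
  V = 118 + 6·90 = 658
  X = 262 − 2·38 = 186
Option 2 (N − 8):
  N = 38 − 8 = 30
  L = 90
  V = 118 + 6·90 = 658
  X = 262 − 2·30 = 202
ΔX = 202 − 186 = 16; ΔV = 658 − 658 = 0
Score = (-1)·16 + (-3)·0 = -16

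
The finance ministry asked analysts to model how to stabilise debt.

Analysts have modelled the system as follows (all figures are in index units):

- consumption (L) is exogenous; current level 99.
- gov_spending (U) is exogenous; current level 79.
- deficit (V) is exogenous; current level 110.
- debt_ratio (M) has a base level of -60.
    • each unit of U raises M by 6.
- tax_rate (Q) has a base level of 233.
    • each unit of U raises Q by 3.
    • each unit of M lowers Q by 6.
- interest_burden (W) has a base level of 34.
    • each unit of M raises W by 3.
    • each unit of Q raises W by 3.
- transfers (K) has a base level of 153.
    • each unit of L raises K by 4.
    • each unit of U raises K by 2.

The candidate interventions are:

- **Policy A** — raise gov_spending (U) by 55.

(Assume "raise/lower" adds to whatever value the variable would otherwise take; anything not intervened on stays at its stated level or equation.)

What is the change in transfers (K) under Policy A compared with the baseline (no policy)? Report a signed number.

Baseline:
  L = 99
  U = 79
  K = 153 + 4·99 + 2·79 = 707
Policy A (U + 55):
  L = 99
  U = 79 + 55 = 134
  K = 153 + 4·99 + 2·134 = 817
Change in K: 817 − 707 = 110

110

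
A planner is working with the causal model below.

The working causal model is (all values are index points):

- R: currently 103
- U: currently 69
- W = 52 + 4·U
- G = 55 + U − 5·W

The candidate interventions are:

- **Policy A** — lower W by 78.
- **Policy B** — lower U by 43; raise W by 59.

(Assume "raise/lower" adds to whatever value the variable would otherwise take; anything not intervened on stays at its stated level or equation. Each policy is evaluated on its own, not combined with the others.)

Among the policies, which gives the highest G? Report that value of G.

-994

Policy A (W − 78):
  U = 69
  W = 52 + 4·69 (−78 from intervention) = 250
  G = 55 + 69 − 5·250 = -1126
Policy B (U − 43, W + 59):
  U = 69 − 43 = 26
  W = 52 + 4·26 (+59 from intervention) = 215
  G = 55 + 26 − 5·215 = -994
Comparing — Policy A: G=-1126, Policy B: G=-994. Highest is -994 (Policy B).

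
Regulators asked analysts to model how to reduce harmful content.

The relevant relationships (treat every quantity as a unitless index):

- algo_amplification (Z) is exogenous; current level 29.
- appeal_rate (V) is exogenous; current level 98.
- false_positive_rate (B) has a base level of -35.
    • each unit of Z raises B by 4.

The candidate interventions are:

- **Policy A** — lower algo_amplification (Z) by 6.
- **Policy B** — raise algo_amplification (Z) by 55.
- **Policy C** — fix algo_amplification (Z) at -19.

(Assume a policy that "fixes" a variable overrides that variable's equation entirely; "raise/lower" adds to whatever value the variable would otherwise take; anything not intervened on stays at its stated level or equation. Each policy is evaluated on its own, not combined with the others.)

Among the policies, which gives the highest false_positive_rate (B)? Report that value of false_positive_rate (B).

Policy A (Z − 6):
  Z = 29 − 6 = 23
  B = -35 + 4·23 = 57
Policy B (Z + 55):
  Z = 29 + 55 = 84
  B = -35 + 4·84 = 301
Policy C (Z := -19):
  Z = -19
  B = -35 + 4·(-19) = -111
Comparing — Policy A: B=57, Policy B: B=301, Policy C: B=-111. Highest is 301 (Policy B).

301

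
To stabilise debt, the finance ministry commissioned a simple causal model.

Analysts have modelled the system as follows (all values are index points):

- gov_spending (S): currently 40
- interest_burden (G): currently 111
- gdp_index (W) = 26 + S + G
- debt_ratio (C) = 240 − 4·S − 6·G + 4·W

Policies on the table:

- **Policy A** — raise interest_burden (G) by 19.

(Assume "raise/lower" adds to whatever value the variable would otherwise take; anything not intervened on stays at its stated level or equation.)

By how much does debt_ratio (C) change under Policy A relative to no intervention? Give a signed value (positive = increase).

-38

Baseline:
  S = 40
  G = 111
  W = 26 + 40 + 111 = 177
  C = 240 − 4·40 − 6·111 + 4·177 = 122
Policy A (G + 19):
  S = 40
  G = 111 + 19 = 130
  W = 26 + 40 + 130 = 196
  C = 240 − 4·40 − 6·130 + 4·196 = 84
Change in C: 84 − 122 = -38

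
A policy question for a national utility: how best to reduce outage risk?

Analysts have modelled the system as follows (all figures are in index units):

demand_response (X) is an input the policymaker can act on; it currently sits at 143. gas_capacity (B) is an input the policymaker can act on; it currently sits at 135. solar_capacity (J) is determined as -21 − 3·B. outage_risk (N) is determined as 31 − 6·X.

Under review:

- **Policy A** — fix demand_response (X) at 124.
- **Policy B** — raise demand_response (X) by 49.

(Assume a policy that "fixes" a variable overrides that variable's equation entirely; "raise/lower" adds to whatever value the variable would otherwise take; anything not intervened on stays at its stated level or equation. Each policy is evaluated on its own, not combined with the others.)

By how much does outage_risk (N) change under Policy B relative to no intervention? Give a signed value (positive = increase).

-294

Baseline:
  X = 143
  N = 31 − 6·143 = -827
Policy B (X + 49):
  X = 143 + 49 = 192
  N = 31 − 6·192 = -1121
Change in N: -1121 − (-827) = -294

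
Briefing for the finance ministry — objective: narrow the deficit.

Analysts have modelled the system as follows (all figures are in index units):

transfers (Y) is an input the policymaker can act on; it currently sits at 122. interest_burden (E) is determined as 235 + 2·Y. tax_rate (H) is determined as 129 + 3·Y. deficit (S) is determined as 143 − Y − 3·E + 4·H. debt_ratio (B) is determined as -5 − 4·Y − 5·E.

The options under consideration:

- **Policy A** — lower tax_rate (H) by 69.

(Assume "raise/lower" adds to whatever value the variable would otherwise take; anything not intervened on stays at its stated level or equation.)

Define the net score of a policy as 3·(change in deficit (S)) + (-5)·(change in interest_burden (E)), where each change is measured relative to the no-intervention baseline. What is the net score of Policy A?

Baseline:
  Y = 122
  E = 235 + 2·122 = 479
  H = 129 + 3·122 = 495
  S = 143 − 122 − 3·479 + 4·495 = 564
Policy A (H − 69):
  Y = 122
  E = 235 + 2·122 = 479
  H = 129 + 3·122 (−69 from intervention) = 426
  S = 143 − 122 − 3·479 + 4·426 = 288
ΔS = 288 − 564 = -276; ΔE = 479 − 479 = 0
Score = 3·(-276) + (-5)·0 = -828

-828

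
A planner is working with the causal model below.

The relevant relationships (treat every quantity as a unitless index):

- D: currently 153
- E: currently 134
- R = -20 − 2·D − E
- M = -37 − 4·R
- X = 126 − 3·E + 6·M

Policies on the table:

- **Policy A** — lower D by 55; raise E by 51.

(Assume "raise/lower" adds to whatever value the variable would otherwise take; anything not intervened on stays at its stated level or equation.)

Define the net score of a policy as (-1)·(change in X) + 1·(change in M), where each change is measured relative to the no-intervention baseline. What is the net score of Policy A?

1333

Baseline:
  D = 153
  E = 134
  R = -20 − 2·153 − 134 = -460
  M = -37 − 4·(-460) = 1803
  X = 126 − 3·134 + 6·1803 = 10542
Policy A (D − 55, E + 51):
  D = 153 − 55 = 98
  E = 134 + 51 = 185
  R = -20 − 2·98 − 185 = -401
  M = -37 − 4·(-401) = 1567
  X = 126 − 3·185 + 6·1567 = 8973
ΔX = 8973 − 10542 = -1569; ΔM = 1567 − 1803 = -236
Score = (-1)·(-1569) + 1·(-236) = 1333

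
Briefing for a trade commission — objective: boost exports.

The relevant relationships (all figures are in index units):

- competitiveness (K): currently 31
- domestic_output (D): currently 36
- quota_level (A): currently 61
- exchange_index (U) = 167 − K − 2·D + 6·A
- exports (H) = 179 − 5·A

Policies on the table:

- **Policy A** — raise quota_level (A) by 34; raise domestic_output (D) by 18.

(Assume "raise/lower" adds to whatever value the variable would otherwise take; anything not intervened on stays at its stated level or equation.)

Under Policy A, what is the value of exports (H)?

-296

Policy A (A + 34, D + 18):
  A = 61 + 34 = 95
  H = 179 − 5·95 = -296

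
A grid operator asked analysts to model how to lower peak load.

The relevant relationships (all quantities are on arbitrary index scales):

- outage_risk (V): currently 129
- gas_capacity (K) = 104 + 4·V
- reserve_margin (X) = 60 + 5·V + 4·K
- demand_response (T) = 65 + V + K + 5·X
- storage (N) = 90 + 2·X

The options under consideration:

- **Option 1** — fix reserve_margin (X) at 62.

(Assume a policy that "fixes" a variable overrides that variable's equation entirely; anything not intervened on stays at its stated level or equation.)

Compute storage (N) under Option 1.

Option 1 (X := 62):
  V = 129
  K = 104 + 4·129 = 620
  X = 62
  N = 90 + 2·62 = 214

214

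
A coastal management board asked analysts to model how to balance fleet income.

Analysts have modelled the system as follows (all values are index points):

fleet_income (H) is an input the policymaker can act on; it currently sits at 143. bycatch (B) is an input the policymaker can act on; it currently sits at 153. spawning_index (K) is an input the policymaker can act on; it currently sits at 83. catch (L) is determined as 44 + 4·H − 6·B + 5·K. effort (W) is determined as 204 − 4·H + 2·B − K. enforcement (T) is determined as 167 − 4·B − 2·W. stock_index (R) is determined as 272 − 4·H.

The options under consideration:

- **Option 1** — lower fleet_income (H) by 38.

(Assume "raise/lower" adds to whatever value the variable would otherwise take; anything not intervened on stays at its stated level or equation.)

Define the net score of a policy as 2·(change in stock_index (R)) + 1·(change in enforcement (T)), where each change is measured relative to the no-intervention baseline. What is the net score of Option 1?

0

Baseline:
  H = 143
  B = 153
  K = 83
  W = 204 − 4·143 + 2·153 − 83 = -145
  T = 167 − 4·153 − 2·(-145) = -155
  R = 272 − 4·143 = -300
Option 1 (H − 38):
  H = 143 − 38 = 105
  B = 153
  K = 83
  W = 204 − 4·105 + 2·153 − 83 = 7
  T = 167 − 4·153 − 2·7 = -459
  R = 272 − 4·105 = -148
ΔR = -148 − (-300) = 152; ΔT = -459 − (-155) = -304
Score = 2·152 + 1·(-304) = 0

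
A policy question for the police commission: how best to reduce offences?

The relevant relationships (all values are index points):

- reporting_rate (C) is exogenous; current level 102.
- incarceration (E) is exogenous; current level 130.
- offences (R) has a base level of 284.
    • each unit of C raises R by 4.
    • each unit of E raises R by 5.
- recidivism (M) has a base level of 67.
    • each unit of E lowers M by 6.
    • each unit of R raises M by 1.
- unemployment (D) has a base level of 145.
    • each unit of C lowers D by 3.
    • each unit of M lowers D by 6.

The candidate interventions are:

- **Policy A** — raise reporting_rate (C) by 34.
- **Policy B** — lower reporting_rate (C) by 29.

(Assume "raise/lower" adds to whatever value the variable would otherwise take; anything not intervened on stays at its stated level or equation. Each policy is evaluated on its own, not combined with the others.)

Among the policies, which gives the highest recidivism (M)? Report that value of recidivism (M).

Policy A (C + 34):
  C = 102 + 34 = 136
  E = 130
  R = 284 + 4·136 + 5·130 = 1478
  M = 67 − 6·130 + 1478 = 765
Policy B (C − 29):
  C = 102 − 29 = 73
  E = 130
  R = 284 + 4·73 + 5·130 = 1226
  M = 67 − 6·130 + 1226 = 513
Comparing — Policy A: M=765, Policy B: M=513. Highest is 765 (Policy A).

765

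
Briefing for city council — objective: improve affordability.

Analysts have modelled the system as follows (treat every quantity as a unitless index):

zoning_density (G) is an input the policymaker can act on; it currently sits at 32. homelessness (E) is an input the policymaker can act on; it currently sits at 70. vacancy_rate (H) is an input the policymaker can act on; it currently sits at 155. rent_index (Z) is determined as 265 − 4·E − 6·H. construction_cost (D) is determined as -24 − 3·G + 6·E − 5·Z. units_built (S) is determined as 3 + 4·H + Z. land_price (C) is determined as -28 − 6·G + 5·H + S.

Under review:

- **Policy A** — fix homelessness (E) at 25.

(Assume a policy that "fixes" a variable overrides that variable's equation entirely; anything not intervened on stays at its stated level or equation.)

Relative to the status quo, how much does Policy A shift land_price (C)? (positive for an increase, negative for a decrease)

180

Baseline:
  G = 32
  E = 70
  H = 155
  Z = 265 − 4·70 − 6·155 = -945
  S = 3 + 4·155 + (-945) = -322
  C = -28 − 6·32 + 5·155 + (-322) = 233
Policy A (E := 25):
  G = 32
  E = 25
  H = 155
  Z = 265 − 4·25 − 6·155 = -765
  S = 3 + 4·155 + (-765) = -142
  C = -28 − 6·32 + 5·155 + (-142) = 413
Change in C: 413 − 233 = 180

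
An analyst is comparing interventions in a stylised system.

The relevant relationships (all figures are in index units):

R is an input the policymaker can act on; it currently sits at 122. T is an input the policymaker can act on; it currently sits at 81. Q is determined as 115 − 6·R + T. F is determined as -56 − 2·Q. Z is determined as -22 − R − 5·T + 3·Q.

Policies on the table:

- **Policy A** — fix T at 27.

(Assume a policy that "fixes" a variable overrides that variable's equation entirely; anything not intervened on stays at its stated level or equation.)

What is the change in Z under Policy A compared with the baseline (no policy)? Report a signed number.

Baseline:
  R = 122
  T = 81
  Q = 115 − 6·122 + 81 = -536
  Z = -22 − 122 − 5·81 + 3·(-536) = -2157
Policy A (T := 27):
  R = 122
  T = 27
  Q = 115 − 6·122 + 27 = -590
  Z = -22 − 122 − 5·27 + 3·(-590) = -2049
Change in Z: -2049 − (-2157) = 108

108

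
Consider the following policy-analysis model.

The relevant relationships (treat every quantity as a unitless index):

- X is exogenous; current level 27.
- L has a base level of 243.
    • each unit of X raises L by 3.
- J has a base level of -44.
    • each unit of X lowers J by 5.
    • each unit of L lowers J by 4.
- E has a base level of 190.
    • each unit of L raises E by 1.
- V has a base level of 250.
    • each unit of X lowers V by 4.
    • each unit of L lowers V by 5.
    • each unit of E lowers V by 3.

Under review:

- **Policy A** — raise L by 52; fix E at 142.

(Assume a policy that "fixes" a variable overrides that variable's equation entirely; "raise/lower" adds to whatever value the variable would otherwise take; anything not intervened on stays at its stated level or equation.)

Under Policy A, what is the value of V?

Policy A (L + 52, E := 142):
  X = 27
  L = 243 + 3·27 (+52 from intervention) = 376
  E = 142
  V = 250 − 4·27 − 5·376 − 3·142 = -2164

-2164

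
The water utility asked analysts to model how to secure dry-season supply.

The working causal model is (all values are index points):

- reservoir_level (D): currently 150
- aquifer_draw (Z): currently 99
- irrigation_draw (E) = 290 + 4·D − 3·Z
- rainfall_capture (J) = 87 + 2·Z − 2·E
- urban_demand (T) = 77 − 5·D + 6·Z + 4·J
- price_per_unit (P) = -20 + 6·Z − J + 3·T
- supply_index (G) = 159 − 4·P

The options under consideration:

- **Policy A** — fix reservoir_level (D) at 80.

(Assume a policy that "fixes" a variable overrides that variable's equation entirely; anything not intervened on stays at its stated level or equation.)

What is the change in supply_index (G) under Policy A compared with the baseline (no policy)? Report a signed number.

Baseline:
  D = 150
  Z = 99
  E = 290 + 4·150 − 3·99 = 593
  J = 87 + 2·99 − 2·593 = -901
  T = 77 − 5·150 + 6·99 + 4·(-901) = -3683
  P = -20 + 6·99 − (-901) + 3·(-3683) = -9574
  G = 159 − 4·(-9574) = 38455
Policy A (D := 80):
  D = 80
  Z = 99
  E = 290 + 4·80 − 3·99 = 313
  J = 87 + 2·99 − 2·313 = -341
  T = 77 − 5·80 + 6·99 + 4·(-341) = -1093
  P = -20 + 6·99 − (-341) + 3·(-1093) = -2364
  G = 159 − 4·(-2364) = 9615
Change in G: 9615 − 38455 = -28840

-28840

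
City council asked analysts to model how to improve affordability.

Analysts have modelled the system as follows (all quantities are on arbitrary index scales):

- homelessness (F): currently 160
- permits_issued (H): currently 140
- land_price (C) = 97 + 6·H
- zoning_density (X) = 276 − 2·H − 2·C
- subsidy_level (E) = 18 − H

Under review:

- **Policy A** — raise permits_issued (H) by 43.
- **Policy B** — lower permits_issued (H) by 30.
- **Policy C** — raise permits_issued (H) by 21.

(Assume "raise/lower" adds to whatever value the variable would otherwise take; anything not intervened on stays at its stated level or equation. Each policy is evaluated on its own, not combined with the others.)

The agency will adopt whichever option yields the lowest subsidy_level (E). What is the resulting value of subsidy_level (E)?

-165

Policy A (H + 43):
  H = 140 + 43 = 183
  E = 18 − 183 = -165
Policy B (H − 30):
  H = 140 − 30 = 110
  E = 18 − 110 = -92
Policy C (H + 21):
  H = 140 + 21 = 161
  E = 18 − 161 = -143
Comparing — Policy A: E=-165, Policy B: E=-92, Policy C: E=-143. Lowest is -165 (Policy A).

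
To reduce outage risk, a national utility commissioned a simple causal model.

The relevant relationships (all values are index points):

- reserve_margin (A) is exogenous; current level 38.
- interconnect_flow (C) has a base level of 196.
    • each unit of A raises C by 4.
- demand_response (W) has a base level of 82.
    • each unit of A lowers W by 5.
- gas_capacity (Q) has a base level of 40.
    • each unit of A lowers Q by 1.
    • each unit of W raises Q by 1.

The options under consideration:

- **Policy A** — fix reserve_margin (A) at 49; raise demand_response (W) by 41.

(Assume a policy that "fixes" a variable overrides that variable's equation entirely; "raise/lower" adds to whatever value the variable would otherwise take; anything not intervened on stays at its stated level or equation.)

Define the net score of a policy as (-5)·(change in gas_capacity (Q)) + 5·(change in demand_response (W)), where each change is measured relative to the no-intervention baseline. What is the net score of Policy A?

Baseline:
  A = 38
  W = 82 − 5·38 = -108
  Q = 40 − 38 + (-108) = -106
Policy A (A := 49, W + 41):
  A = 49
  W = 82 − 5·49 (+41 from intervention) = -122
  Q = 40 − 49 + (-122) = -131
ΔQ = -131 − (-106) = -25; ΔW = -122 − (-108) = -14
Score = (-5)·(-25) + 5·(-14) = 55

55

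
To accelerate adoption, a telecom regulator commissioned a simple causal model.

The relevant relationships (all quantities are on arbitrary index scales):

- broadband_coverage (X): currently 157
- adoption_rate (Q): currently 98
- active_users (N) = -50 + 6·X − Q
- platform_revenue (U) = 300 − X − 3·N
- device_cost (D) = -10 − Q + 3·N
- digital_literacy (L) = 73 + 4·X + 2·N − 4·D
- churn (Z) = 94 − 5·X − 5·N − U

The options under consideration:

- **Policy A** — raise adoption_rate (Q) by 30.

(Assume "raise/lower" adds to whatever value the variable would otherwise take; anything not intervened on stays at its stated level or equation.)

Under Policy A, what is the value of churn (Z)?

-2362

Policy A (Q + 30):
  X = 157
  Q = 98 + 30 = 128
  N = -50 + 6·157 − 128 = 764
  U = 300 − 157 − 3·764 = -2149
  Z = 94 − 5·157 − 5·764 − (-2149) = -2362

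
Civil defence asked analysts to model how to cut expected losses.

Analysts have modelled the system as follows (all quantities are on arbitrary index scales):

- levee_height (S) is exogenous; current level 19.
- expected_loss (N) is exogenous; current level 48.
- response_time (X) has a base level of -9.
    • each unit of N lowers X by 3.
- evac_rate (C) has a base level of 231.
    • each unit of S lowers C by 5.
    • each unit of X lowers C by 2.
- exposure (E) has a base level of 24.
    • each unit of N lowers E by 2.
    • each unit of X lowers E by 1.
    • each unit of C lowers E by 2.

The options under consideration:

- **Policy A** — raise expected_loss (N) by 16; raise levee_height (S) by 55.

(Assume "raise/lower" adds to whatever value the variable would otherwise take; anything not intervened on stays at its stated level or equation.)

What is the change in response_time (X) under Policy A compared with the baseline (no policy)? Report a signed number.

Baseline:
  N = 48
  X = -9 − 3·48 = -153
Policy A (N + 16, S + 55):
  N = 48 + 16 = 64
  X = -9 − 3·64 = -201
Change in X: -201 − (-153) = -48

-48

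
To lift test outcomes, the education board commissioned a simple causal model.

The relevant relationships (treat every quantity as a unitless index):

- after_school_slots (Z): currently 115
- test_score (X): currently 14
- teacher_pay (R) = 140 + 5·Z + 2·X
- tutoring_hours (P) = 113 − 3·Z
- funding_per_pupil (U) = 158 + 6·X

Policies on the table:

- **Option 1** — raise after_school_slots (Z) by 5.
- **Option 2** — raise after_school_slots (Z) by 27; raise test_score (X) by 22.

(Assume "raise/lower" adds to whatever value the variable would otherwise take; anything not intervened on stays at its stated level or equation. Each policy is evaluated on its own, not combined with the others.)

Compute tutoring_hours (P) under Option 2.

-313

Option 2 (Z + 27, X + 22):
  Z = 115 + 27 = 142
  P = 113 − 3·142 = -313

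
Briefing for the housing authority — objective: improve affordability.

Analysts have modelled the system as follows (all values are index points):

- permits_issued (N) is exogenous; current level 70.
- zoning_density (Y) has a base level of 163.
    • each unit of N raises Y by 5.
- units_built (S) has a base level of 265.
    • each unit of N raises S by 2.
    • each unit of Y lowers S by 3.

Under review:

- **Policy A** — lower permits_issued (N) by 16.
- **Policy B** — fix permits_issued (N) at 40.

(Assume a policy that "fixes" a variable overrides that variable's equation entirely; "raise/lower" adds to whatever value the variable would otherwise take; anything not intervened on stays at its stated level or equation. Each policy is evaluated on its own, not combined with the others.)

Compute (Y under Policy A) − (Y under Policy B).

Policy A (N − 16):
  N = 70 − 16 = 54
  Y = 163 + 5·54 = 433
Policy B (N := 40):
  N = 40
  Y = 163 + 5·40 = 363
Y: 433 − 363 = 70

70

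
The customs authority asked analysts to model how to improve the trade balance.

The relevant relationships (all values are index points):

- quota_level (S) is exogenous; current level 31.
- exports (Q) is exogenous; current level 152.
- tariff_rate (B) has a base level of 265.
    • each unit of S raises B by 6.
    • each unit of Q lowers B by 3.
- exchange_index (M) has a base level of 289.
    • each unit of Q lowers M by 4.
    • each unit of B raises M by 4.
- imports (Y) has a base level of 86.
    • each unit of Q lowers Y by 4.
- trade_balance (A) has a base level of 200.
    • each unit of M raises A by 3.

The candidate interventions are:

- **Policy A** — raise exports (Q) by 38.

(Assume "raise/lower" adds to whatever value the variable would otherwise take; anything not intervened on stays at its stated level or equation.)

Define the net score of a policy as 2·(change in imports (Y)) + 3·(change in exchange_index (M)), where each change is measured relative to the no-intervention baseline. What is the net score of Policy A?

-2128

Baseline:
  S = 31
  Q = 152
  B = 265 + 6·31 − 3·152 = -5
  M = 289 − 4·152 + 4·(-5) = -339
  Y = 86 − 4·152 = -522
Policy A (Q + 38):
  S = 31
  Q = 152 + 38 = 190
  B = 265 + 6·31 − 3·190 = -119
  M = 289 − 4·190 + 4·(-119) = -947
  Y = 86 − 4·190 = -674
ΔY = -674 − (-522) = -152; ΔM = -947 − (-339) = -608
Score = 2·(-152) + 3·(-608) = -2128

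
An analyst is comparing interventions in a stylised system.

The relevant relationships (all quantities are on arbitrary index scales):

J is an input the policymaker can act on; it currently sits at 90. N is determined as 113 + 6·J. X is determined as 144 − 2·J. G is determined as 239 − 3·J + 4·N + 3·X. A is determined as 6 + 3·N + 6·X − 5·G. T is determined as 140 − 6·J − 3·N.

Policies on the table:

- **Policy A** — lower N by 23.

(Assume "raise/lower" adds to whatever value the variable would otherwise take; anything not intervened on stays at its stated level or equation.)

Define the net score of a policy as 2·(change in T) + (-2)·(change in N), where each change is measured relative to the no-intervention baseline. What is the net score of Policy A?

Baseline:
  J = 90
  N = 113 + 6·90 = 653
  T = 140 − 6·90 − 3·653 = -2359
Policy A (N − 23):
  J = 90
  N = 113 + 6·90 (−23 from intervention) = 630
  T = 140 − 6·90 − 3·630 = -2290
ΔT = -2290 − (-2359) = 69; ΔN = 630 − 653 = -23
Score = 2·69 + (-2)·(-23) = 184

184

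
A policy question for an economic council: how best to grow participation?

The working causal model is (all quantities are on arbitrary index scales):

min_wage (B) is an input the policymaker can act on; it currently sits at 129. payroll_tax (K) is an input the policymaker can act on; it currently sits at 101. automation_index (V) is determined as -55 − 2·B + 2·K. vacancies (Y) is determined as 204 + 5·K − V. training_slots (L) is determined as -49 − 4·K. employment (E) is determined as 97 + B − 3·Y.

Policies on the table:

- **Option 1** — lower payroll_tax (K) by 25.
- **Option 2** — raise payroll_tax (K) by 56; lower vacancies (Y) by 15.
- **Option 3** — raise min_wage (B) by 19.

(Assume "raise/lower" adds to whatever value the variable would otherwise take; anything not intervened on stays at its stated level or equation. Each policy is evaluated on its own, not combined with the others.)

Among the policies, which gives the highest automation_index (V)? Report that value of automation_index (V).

1

Option 1 (K − 25):
  B = 129
  K = 101 − 25 = 76
  V = -55 − 2·129 + 2·76 = -161
Option 2 (K + 56, Y − 15):
  B = 129
  K = 101 + 56 = 157
  V = -55 − 2·129 + 2·157 = 1
Option 3 (B + 19):
  B = 129 + 19 = 148
  K = 101
  V = -55 − 2·148 + 2·101 = -149
Comparing — Option 1: V=-161, Option 2: V=1, Option 3: V=-149. Highest is 1 (Option 2).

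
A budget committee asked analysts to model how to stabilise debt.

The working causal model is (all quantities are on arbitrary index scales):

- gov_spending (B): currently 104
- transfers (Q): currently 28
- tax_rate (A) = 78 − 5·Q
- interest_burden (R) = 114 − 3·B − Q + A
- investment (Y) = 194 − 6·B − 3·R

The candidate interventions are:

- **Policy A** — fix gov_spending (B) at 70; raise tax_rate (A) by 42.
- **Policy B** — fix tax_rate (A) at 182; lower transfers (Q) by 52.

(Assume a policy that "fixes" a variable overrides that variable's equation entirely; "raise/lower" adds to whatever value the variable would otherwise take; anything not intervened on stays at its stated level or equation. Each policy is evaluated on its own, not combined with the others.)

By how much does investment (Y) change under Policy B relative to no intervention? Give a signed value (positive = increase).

-888

Baseline:
  B = 104
  Q = 28
  A = 78 − 5·28 = -62
  R = 114 − 3·104 − 28 + (-62) = -288
  Y = 194 − 6·104 − 3·(-288) = 434
Policy B (A := 182, Q − 52):
  B = 104
  Q = 28 − 52 = -24
  A = 182
  R = 114 − 3·104 − (-24) + 182 = 8
  Y = 194 − 6·104 − 3·8 = -454
Change in Y: -454 − 434 = -888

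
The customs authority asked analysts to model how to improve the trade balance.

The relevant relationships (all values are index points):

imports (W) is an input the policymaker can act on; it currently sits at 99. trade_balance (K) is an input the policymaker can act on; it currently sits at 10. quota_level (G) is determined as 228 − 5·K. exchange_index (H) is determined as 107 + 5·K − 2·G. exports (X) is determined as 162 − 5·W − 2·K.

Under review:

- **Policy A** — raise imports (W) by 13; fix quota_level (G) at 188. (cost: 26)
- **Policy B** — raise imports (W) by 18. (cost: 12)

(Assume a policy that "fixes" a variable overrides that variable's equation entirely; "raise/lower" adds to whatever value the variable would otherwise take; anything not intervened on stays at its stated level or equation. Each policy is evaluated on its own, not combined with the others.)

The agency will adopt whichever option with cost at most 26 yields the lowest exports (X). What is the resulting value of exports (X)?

Policy A (W + 13, G := 188):
  W = 99 + 13 = 112
  K = 10
  X = 162 − 5·112 − 2·10 = -418
Policy B (W + 18):
  W = 99 + 18 = 117
  K = 10
  X = 162 − 5·117 − 2·10 = -443
Comparing — Policy A: X=-418, Policy B: X=-443. Lowest is -443 (Policy B).

-443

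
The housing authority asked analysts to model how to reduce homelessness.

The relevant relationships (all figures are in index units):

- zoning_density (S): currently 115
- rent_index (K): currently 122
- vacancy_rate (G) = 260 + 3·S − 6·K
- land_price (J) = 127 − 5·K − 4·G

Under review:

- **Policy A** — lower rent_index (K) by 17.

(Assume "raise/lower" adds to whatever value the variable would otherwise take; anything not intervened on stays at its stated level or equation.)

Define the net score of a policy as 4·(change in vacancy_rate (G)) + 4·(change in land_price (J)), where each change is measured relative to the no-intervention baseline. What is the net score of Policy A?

-884

Baseline:
  S = 115
  K = 122
  G = 260 + 3·115 − 6·122 = -127
  J = 127 − 5·122 − 4·(-127) = 25
Policy A (K − 17):
  S = 115
  K = 122 − 17 = 105
  G = 260 + 3·115 − 6·105 = -25
  J = 127 − 5·105 − 4·(-25) = -298
ΔG = -25 − (-127) = 102; ΔJ = -298 − 25 = -323
Score = 4·102 + 4·(-323) = -884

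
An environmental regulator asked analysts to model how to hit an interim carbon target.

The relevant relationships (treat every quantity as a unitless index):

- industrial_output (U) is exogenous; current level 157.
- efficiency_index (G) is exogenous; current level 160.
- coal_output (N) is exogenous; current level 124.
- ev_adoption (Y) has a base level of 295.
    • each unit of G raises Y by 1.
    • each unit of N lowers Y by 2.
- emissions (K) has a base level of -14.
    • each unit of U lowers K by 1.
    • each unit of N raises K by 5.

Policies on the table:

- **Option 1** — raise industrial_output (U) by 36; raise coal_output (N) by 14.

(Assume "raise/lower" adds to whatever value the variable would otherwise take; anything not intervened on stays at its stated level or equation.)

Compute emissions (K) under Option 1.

483

Option 1 (U + 36, N + 14):
  U = 157 + 36 = 193
  N = 124 + 14 = 138
  K = -14 − 193 + 5·138 = 483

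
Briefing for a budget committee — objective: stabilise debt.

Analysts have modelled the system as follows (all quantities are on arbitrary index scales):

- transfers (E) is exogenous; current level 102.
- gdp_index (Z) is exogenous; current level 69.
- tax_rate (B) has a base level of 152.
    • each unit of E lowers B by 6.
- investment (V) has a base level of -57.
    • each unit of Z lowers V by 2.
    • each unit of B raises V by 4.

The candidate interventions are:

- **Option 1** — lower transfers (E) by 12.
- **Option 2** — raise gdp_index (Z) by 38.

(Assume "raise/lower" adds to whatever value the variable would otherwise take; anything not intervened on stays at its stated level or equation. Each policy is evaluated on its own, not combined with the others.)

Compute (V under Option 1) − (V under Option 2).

Option 1 (E − 12):
  E = 102 − 12 = 90
  Z = 69
  B = 152 − 6·90 = -388
  V = -57 − 2·69 + 4·(-388) = -1747
Option 2 (Z + 38):
  E = 102
  Z = 69 + 38 = 107
  B = 152 − 6·102 = -460
  V = -57 − 2·107 + 4·(-460) = -2111
V: -1747 − (-2111) = 364

364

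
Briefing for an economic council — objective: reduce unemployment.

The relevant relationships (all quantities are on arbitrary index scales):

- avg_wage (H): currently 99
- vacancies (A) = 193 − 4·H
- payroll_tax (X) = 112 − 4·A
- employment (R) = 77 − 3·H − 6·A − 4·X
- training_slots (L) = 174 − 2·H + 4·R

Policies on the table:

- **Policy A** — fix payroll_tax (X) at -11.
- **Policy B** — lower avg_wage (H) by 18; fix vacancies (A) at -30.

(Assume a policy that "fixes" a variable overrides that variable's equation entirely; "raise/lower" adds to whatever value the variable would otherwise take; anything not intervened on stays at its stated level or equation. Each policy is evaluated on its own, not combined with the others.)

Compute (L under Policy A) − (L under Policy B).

7788

Policy A (X := -11):
  H = 99
  A = 193 − 4·99 = -203
  X = -11
  R = 77 − 3·99 − 6·(-203) − 4·(-11) = 1042
  L = 174 − 2·99 + 4·1042 = 4144
Policy B (H − 18, A := -30):
  H = 99 − 18 = 81
  A = -30
  X = 112 − 4·(-30) = 232
  R = 77 − 3·81 − 6·(-30) − 4·232 = -914
  L = 174 − 2·81 + 4·(-914) = -3644
L: 4144 − (-3644) = 7788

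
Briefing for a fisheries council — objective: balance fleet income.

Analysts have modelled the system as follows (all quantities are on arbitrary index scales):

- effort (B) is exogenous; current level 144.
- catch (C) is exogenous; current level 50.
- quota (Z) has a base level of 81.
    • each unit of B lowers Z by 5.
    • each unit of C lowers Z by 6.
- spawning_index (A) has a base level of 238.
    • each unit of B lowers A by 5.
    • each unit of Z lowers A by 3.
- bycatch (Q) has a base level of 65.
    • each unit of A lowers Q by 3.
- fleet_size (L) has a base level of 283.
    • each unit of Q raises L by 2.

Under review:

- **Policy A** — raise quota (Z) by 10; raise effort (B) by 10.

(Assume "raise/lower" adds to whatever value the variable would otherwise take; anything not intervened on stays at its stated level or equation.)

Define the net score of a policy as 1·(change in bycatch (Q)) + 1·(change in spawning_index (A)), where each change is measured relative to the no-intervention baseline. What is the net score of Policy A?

-140

Baseline:
  B = 144
  C = 50
  Z = 81 − 5·144 − 6·50 = -939
  A = 238 − 5·144 − 3·(-939) = 2335
  Q = 65 − 3·2335 = -6940
Policy A (Z + 10, B + 10):
  B = 144 + 10 = 154
  C = 50
  Z = 81 − 5·154 − 6·50 (+10 from intervention) = -979
  A = 238 − 5·154 − 3·(-979) = 2405
  Q = 65 − 3·2405 = -7150
ΔQ = -7150 − (-6940) = -210; ΔA = 2405 − 2335 = 70
Score = 1·(-210) + 1·70 = -140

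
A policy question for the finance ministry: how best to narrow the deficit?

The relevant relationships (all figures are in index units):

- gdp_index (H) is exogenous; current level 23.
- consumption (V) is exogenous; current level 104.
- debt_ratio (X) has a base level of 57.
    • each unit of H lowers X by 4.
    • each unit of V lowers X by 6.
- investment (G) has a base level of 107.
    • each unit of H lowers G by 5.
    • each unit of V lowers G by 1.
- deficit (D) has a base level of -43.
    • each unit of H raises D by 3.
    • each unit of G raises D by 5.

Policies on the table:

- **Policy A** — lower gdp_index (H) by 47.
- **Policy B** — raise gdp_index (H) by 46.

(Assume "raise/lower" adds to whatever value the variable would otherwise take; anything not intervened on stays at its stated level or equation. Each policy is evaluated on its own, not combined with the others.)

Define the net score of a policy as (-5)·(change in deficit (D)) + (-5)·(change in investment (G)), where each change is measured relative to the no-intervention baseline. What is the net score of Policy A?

Baseline:
  H = 23
  V = 104
  G = 107 − 5·23 − 104 = -112
  D = -43 + 3·23 + 5·(-112) = -534
Policy A (H − 47):
  H = 23 − 47 = -24
  V = 104
  G = 107 − 5·(-24) − 104 = 123
  D = -43 + 3·(-24) + 5·123 = 500
ΔD = 500 − (-534) = 1034; ΔG = 123 − (-112) = 235
Score = (-5)·1034 + (-5)·235 = -6345

-6345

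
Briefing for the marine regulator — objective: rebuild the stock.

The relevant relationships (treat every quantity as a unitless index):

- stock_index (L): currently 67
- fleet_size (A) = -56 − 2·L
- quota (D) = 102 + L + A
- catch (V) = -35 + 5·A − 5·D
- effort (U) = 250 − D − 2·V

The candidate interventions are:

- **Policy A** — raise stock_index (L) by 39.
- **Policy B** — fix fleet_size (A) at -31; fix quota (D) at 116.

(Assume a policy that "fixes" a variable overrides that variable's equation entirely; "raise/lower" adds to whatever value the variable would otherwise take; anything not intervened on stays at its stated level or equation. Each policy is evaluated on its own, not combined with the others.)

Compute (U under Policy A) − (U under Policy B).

786

Policy A (L + 39):
  L = 67 + 39 = 106
  A = -56 − 2·106 = -268
  D = 102 + 106 + (-268) = -60
  V = -35 + 5·(-268) − 5·(-60) = -1075
  U = 250 − (-60) − 2·(-1075) = 2460
Policy B (A := -31, D := 116):
  L = 67
  A = -31
  D = 116
  V = -35 + 5·(-31) − 5·116 = -770
  U = 250 − 116 − 2·(-770) = 1674
U: 2460 − 1674 = 786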